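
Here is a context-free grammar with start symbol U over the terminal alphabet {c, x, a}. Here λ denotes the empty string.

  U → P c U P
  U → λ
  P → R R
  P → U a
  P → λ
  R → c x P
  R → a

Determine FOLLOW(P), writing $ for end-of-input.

{$, a, c}

FIRST(R) = {a, c}
FIRST(U) = {λ, a, c}  (via P c U P)
FIRST(P) = {λ, a, c}  (via R R, U a)
FOLLOW(U) includes $ since U is the start symbol.
FOLLOW(U): in U→P c U P, U is followed by P with FIRST {λ, a, c}; in U→P c U P, the suffix after U is nullable (adds nothing new); in P→U a, U is followed by a with FIRST {a}. Thus FOLLOW(U) = {$, a, c}.
FOLLOW(P): in U→P c U P (occurrence 1), P is followed by c U P with FIRST {c}; in U→P c U P (occurrence 2), the suffix after P is empty, so FOLLOW(P) ⊇ FOLLOW(U) = {$, a, c}; in R→c x P, the suffix after P is empty, so FOLLOW(P) ⊇ FOLLOW(R) = {$, a, c}. Thus FOLLOW(P) = {$, a, c}.
FOLLOW(R): in P→R R (occurrence 1), R is followed by R with FIRST {a, c}; in P→R R (occurrence 2), the suffix after R is empty, so FOLLOW(R) ⊇ FOLLOW(P) = {$, a, c}. Thus FOLLOW(R) = {$, a, c}.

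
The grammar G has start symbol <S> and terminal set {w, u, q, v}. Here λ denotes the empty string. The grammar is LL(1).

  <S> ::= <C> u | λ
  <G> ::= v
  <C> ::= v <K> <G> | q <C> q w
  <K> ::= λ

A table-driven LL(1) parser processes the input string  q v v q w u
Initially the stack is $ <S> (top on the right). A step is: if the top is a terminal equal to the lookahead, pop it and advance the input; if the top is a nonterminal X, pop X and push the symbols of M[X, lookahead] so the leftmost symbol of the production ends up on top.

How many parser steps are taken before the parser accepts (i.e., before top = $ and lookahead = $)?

11

step 1: stack=$ <S>  input=q v v q w u $  — expand <S> ::= <C> u
step 2: stack=$ u <C>  input=q v v q w u $  — expand <C> ::= q <C> q w
step 3: stack=$ u w q <C> q  input=q v v q w u $  — match q
step 4: stack=$ u w q <C>  input=v v q w u $  — expand <C> ::= v <K> <G>
step 5: stack=$ u w q <G> <K> v  input=v v q w u $  — match v
step 6: stack=$ u w q <G> <K>  input=v q w u $  — expand <K> ::= λ
step 7: stack=$ u w q <G>  input=v q w u $  — expand <G> ::= v
step 8: stack=$ u w q v  input=v q w u $  — match v
step 9: stack=$ u w q  input=q w u $  — match q
step 10: stack=$ u w  input=w u $  — match w
step 11: stack=$ u  input=u $  — match u
Accept reached after 11 steps.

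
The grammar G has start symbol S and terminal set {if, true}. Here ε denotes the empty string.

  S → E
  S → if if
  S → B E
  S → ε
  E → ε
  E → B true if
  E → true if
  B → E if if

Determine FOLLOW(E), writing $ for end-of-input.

{$, if}

FIRST(S) = {ε, if, true}  (via E, B E)
FIRST(E) = {ε, if, true}  (via B true if)
FIRST(B) = {if, true}  (via E if if)
FOLLOW(S) includes $ since S is the start symbol.
FOLLOW(S): S appears on no right-hand side. Thus FOLLOW(S) = {$}.
FOLLOW(E): in S→E, the suffix after E is empty, so FOLLOW(E) ⊇ FOLLOW(S) = {$}; in S→B E, the suffix after E is empty, so FOLLOW(E) ⊇ FOLLOW(S) = {$}; in B→E if if, E is followed by if if with FIRST {if}. Thus FOLLOW(E) = {$, if}.
FOLLOW(B): in S→B E, B is followed by E with FIRST {ε, if, true}; in S→B E, the suffix after B is nullable, so FOLLOW(B) ⊇ FOLLOW(S) = {$}; in E→B true if, B is followed by true if with FIRST {true}. Thus FOLLOW(B) = {$, if, true}.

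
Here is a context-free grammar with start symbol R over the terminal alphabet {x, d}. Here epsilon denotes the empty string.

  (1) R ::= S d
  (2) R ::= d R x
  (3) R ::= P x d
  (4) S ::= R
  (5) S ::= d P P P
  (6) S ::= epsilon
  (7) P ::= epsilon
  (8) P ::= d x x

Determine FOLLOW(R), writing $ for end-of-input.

FIRST(P): from P::=epsilon we get {epsilon}; from P::=d x x we get {d}. So FIRST(P) = {epsilon, d}.
FIRST(R): from R::=S d we get {d, x}; from R::=d R x we get {d}; from R::=P x d we get {d, x}. So FIRST(R) = {d, x}.
FIRST(S): from S::=R we get {d, x}; from S::=d P P P we get {d}; from S::=epsilon we get {epsilon}. So FIRST(S) = {epsilon, d, x}.
FOLLOW(R) includes $ since R is the start symbol.
FOLLOW(S): in R::=S d, S is followed by d with FIRST {d}. Thus FOLLOW(S) = {d}.
FOLLOW(R): in R::=d R x, R is followed by x with FIRST {x}; in S::=R, the suffix after R is empty, so FOLLOW(R) ⊇ FOLLOW(S) = {d}. Thus FOLLOW(R) = {$, d, x}.
FOLLOW(P): in R::=P x d, P is followed by x d with FIRST {x}; in S::=d P P P (occurrence 1), P is followed by P P with FIRST {epsilon, d}; in S::=d P P P (occurrence 1), the suffix after P is nullable, so FOLLOW(P) ⊇ FOLLOW(S) = {d}; in S::=d P P P (occurrence 2), P is followed by P with FIRST {epsilon, d}; in S::=d P P P (occurrence 2), the suffix after P is nullable, so FOLLOW(P) ⊇ FOLLOW(S) = {d}; in S::=d P P P (occurrence 3), the suffix after P is empty, so FOLLOW(P) ⊇ FOLLOW(S) = {d}. Thus FOLLOW(P) = {d, x}.

{$, d, x}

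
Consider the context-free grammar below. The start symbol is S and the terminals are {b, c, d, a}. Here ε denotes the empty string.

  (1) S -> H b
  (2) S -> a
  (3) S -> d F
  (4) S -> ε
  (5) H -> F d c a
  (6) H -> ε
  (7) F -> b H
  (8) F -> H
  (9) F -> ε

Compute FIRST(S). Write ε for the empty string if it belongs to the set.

FIRST(S): from S->H b we get {b, d}; from S->a we get {a}; from S->d F we get {d}; from S->ε we get {ε}. So FIRST(S) = {ε, a, b, d}.
FIRST(H): from H->F d c a we get {b, d}; from H->ε we get {ε}. So FIRST(H) = {ε, b, d}.
FIRST(F): from F->b H we get {b}; from F->H we get {ε, b, d}; from F->ε we get {ε}. So FIRST(F) = {ε, b, d}.

{ε, a, b, d}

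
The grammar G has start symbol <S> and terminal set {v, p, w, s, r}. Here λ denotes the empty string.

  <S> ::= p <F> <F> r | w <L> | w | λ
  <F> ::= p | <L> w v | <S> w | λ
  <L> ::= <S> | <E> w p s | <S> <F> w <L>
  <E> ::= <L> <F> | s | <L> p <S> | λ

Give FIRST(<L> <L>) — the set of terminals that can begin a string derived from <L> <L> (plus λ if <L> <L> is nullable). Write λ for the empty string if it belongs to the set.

{λ, p, s, w}

FIRST(<S>) = {λ, p, w}
FIRST(<F>) = {λ, p, s, w}  (via <L> w v, <S> w)
FIRST(<L>) = {λ, p, s, w}  (via <S>, <E> w p s, <S> <F> w <L>)
FIRST(<E>) = {λ, p, s, w}  (via <L> <F>, <L> p <S>)
FIRST(<L> <L>): take FIRST of each symbol in turn, carrying on past any symbol whose FIRST contains λ; result {λ, p, s, w}.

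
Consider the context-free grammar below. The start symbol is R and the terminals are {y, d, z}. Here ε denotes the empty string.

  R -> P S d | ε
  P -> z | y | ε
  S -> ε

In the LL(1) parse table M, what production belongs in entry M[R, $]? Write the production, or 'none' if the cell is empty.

R -> ε

FIRST(P) = {ε, y, z}
FIRST(S) = {ε}
FIRST(R) = {ε, d, y, z}  (via P S d)
FOLLOW(R) includes $ since R is the start symbol.
FOLLOW(R): R appears on no right-hand side. Thus FOLLOW(R) = {$}.
For R -> P S d: FIRST(P S d) = {d, y, z}, so it goes in M[R, t] for t ∈ {d, y, z}.
For R -> ε: FIRST(ε) = {ε}, so it goes in M[R, t] for t ∈ {}; since ε ∈ FIRST, also for every t ∈ FOLLOW(R) = {$}.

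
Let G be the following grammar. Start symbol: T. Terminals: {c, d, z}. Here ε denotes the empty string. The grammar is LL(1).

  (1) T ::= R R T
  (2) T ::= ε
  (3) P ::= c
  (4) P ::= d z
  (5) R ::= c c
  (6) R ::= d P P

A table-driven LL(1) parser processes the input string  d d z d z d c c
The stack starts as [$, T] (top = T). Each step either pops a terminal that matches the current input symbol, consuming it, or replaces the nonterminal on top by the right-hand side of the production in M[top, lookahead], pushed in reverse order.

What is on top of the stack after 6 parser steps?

step 1: stack=$ T  input=d d z d z d c c $  — expand T ::= R R T
step 2: stack=$ T R R  input=d d z d z d c c $  — expand R ::= d P P
step 3: stack=$ T R P P d  input=d d z d z d c c $  — match d
step 4: stack=$ T R P P  input=d z d z d c c $  — expand P ::= d z
step 5: stack=$ T R P z d  input=d z d z d c c $  — match d
step 6: stack=$ T R P z  input=z d z d c c $  — match z
Stack after step 6: $ T R P (top = P).

P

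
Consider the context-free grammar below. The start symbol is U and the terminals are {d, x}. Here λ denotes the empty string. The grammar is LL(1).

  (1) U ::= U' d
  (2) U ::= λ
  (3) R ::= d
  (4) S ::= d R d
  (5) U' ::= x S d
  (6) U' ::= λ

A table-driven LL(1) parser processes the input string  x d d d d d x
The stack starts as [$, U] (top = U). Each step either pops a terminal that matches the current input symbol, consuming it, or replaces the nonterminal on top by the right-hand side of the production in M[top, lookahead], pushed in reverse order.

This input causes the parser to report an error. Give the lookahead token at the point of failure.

x

step 1: stack=$ U  input=x d d d d d x $  — expand U ::= U' d
step 2: stack=$ d U'  input=x d d d d d x $  — expand U' ::= x S d
step 3: stack=$ d d S x  input=x d d d d d x $  — match x
step 4: stack=$ d d S  input=d d d d d x $  — expand S ::= d R d
step 5: stack=$ d d d R d  input=d d d d d x $  — match d
step 6: stack=$ d d d R  input=d d d d x $  — expand R ::= d
step 7: stack=$ d d d d  input=d d d d x $  — match d
step 8: stack=$ d d d  input=d d d x $  — match d
step 9: stack=$ d d  input=d d x $  — match d
step 10: stack=$ d  input=d x $  — match d
step 11: stack=$  input=x $  — error: stack empty but input remains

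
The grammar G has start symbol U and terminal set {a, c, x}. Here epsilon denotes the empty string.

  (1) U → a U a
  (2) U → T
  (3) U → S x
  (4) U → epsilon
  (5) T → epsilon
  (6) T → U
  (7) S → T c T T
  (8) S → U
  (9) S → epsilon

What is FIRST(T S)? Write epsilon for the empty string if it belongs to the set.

{epsilon, a, c, x}

FIRST(U): from U→a U a we get {a}; from U→T we get {epsilon, a, c, x}; from U→S x we get {a, c, x}; from U→epsilon we get {epsilon}. So FIRST(U) = {epsilon, a, c, x}.
FIRST(T): from T→epsilon we get {epsilon}; from T→U we get {epsilon, a, c, x}. So FIRST(T) = {epsilon, a, c, x}.
FIRST(S): from S→T c T T we get {a, c, x}; from S→U we get {epsilon, a, c, x}; from S→epsilon we get {epsilon}. So FIRST(S) = {epsilon, a, c, x}.
FIRST(T S): take FIRST of each symbol in turn, carrying on past any symbol whose FIRST contains epsilon; result {epsilon, a, c, x}.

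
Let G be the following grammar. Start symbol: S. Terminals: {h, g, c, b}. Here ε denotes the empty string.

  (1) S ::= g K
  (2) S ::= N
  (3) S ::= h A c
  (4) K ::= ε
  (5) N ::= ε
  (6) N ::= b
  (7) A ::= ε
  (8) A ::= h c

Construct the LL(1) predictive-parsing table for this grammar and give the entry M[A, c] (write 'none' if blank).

A ::= ε

FIRST(K) = {ε}
FIRST(N) = {ε, b}
FIRST(A) = {ε, h}
FIRST(S) = {ε, b, g, h}  (via N)
FOLLOW(S) includes $ since S is the start symbol.
FOLLOW(A): in S::=h A c, A is followed by c with FIRST {c}. Thus FOLLOW(A) = {c}.
For A ::= ε: FIRST(ε) = {ε}, so it goes in M[A, t] for t ∈ {}; since ε ∈ FIRST, also for every t ∈ FOLLOW(A) = {c}.
For A ::= h c: FIRST(h c) = {h}, so it goes in M[A, t] for t ∈ {h}.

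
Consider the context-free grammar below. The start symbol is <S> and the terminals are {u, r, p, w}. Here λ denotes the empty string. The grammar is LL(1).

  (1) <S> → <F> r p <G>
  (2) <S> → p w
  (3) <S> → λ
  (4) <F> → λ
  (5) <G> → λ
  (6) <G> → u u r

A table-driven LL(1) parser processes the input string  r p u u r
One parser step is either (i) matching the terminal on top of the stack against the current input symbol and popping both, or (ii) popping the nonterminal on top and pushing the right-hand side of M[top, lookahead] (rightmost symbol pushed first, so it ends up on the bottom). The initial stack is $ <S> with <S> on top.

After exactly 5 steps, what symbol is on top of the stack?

     Stack          Input        Action
  1  $ <S>          r p u u r $  expand <S> → <F> r p <G>
  2  $ <G> p r <F>  r p u u r $  expand <F> → λ
  3  $ <G> p r      r p u u r $  match r
  4  $ <G> p        p u u r $    match p
  5  $ <G>          u u r $      expand <G> → u u r
Stack after step 5: $ r u u (top = u).

u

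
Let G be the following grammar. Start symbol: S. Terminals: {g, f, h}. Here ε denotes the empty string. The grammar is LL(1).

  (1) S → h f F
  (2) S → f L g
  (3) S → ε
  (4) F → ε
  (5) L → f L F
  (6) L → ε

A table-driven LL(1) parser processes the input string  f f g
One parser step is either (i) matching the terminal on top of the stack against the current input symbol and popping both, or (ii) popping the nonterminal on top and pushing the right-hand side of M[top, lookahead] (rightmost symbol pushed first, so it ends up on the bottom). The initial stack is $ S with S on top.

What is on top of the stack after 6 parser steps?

     Stack      Input    Action
  1  $ S        f f g $  expand S → f L g
  2  $ g L f    f f g $  match f
  3  $ g L      f g $    expand L → f L F
  4  $ g F L f  f g $    match f
  5  $ g F L    g $      expand L → ε
  6  $ g F      g $      expand F → ε
Stack after step 6: $ g (top = g).

g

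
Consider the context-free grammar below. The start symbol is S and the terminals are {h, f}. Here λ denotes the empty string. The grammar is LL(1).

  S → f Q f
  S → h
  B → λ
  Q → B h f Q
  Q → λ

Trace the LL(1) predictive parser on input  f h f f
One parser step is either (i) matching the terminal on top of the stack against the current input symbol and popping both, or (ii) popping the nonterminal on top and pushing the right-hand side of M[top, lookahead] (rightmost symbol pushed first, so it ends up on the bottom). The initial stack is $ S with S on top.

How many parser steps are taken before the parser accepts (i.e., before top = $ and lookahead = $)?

8

step 1: stack=$ S  input=f h f f $  — expand S → f Q f
step 2: stack=$ f Q f  input=f h f f $  — match f
step 3: stack=$ f Q  input=h f f $  — expand Q → B h f Q
step 4: stack=$ f Q f h B  input=h f f $  — expand B → λ
step 5: stack=$ f Q f h  input=h f f $  — match h
step 6: stack=$ f Q f  input=f f $  — match f
step 7: stack=$ f Q  input=f $  — expand Q → λ
step 8: stack=$ f  input=f $  — match f
Accept reached after 8 steps.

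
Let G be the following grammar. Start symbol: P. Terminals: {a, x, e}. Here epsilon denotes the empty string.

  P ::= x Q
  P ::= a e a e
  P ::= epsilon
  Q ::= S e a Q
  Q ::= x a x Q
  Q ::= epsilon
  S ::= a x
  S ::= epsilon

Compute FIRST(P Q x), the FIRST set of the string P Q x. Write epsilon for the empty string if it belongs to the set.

FIRST(P) = {epsilon, a, x}
FIRST(S) = {epsilon, a}
FIRST(Q) = {epsilon, a, e, x}  (via S e a Q)
FIRST(P Q x): take FIRST of each symbol in turn, carrying on past any symbol whose FIRST contains epsilon; result {a, e, x}.

{a, e, x}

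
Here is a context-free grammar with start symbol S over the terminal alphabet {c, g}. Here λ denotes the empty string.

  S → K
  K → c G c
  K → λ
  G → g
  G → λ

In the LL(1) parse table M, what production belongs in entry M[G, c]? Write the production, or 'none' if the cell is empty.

G → λ

FIRST(K): from K→c G c we get {c}; from K→λ we get {λ}. So FIRST(K) = {λ, c}.
FIRST(G): from G→g we get {g}; from G→λ we get {λ}. So FIRST(G) = {λ, g}.
FIRST(S): from S→K we get {λ, c}. So FIRST(S) = {λ, c}.
FOLLOW(S) includes $ since S is the start symbol.
FOLLOW(G): in K→c G c, G is followed by c with FIRST {c}. Thus FOLLOW(G) = {c}.
For G → g: FIRST(g) = {g}, so it goes in M[G, t] for t ∈ {g}.
For G → λ: FIRST(λ) = {λ}, so it goes in M[G, t] for t ∈ {}; since λ ∈ FIRST, also for every t ∈ FOLLOW(G) = {c}.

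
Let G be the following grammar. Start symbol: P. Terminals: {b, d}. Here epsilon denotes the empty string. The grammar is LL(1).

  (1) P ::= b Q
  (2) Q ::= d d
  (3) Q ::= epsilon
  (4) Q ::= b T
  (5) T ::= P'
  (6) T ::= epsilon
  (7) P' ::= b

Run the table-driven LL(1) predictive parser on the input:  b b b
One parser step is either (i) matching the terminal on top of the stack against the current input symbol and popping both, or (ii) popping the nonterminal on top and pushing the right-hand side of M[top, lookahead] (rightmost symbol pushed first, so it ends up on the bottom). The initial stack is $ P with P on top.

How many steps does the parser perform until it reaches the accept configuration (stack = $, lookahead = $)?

7

     Stack  Input    Action
  1  $ P    b b b $  expand P ::= b Q
  2  $ Q b  b b b $  match b
  3  $ Q    b b $    expand Q ::= b T
  4  $ T b  b b $    match b
  5  $ T    b $      expand T ::= P'
  6  $ P'   b $      expand P' ::= b
  7  $ b    b $      match b
Accept reached after 7 steps.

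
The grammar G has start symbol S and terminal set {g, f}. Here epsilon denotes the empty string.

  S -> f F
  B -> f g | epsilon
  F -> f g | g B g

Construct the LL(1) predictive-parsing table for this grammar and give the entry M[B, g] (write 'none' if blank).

B -> epsilon

FIRST(S) = {f}
FIRST(B) = {epsilon, f}
FIRST(F) = {f, g}
FOLLOW(S) includes $ since S is the start symbol.
FOLLOW(B): in F->g B g, B is followed by g with FIRST {g}. Thus FOLLOW(B) = {g}.
For B -> f g: FIRST(f g) = {f}, so it goes in M[B, t] for t ∈ {f}.
For B -> epsilon: FIRST(epsilon) = {epsilon}, so it goes in M[B, t] for t ∈ {}; since epsilon ∈ FIRST, also for every t ∈ FOLLOW(B) = {g}.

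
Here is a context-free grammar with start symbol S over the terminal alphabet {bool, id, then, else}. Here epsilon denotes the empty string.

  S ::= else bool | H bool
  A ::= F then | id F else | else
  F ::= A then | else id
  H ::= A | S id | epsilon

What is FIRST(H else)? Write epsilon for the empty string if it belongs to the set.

FIRST(S): from S::=else bool we get {else}; from S::=H bool we get {bool, else, id}. So FIRST(S) = {bool, else, id}.
FIRST(A): from A::=F then we get {else, id}; from A::=id F else we get {id}; from A::=else we get {else}. So FIRST(A) = {else, id}.
FIRST(F): from F::=A then we get {else, id}; from F::=else id we get {else}. So FIRST(F) = {else, id}.
FIRST(H): from H::=A we get {else, id}; from H::=S id we get {bool, else, id}; from H::=epsilon we get {epsilon}. So FIRST(H) = {epsilon, bool, else, id}.
FIRST(H else): take FIRST of each symbol in turn, carrying on past any symbol whose FIRST contains epsilon; result {bool, else, id}.

{bool, else, id}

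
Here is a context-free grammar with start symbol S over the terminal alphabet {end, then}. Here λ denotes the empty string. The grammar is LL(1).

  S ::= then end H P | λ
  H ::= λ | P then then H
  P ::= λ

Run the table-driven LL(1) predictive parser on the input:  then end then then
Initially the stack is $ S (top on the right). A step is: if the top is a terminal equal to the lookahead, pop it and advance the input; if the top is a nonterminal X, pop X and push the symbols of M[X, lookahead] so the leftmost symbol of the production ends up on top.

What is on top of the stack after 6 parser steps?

step 1: stack=$ S  input=then end then then $  — expand S ::= then end H P
step 2: stack=$ P H end then  input=then end then then $  — match then
step 3: stack=$ P H end  input=end then then $  — match end
step 4: stack=$ P H  input=then then $  — expand H ::= P then then H
step 5: stack=$ P H then then P  input=then then $  — expand P ::= λ
step 6: stack=$ P H then then  input=then then $  — match then
Stack after step 6: $ P H then (top = then).

then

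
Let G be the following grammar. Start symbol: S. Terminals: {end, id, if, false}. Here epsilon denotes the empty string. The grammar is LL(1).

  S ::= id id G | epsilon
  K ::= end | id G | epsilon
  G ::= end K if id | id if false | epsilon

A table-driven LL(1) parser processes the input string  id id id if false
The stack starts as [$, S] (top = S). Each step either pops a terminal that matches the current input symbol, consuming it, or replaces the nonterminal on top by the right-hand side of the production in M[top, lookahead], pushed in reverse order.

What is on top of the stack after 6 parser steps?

false

step 1: stack=$ S  input=id id id if false $  — expand S ::= id id G
step 2: stack=$ G id id  input=id id id if false $  — match id
step 3: stack=$ G id  input=id id if false $  — match id
step 4: stack=$ G  input=id if false $  — expand G ::= id if false
step 5: stack=$ false if id  input=id if false $  — match id
step 6: stack=$ false if  input=if false $  — match if
Stack after step 6: $ false (top = false).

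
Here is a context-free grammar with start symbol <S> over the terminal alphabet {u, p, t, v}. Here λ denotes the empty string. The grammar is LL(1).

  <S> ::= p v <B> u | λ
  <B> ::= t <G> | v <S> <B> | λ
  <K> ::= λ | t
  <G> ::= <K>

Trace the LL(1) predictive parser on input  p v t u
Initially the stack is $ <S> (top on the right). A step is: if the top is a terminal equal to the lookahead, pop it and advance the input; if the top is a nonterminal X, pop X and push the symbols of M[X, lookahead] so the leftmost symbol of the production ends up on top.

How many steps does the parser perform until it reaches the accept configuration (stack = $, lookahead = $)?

     Stack        Input      Action
  1  $ <S>        p v t u $  expand <S> ::= p v <B> u
  2  $ u <B> v p  p v t u $  match p
  3  $ u <B> v    v t u $    match v
  4  $ u <B>      t u $      expand <B> ::= t <G>
  5  $ u <G> t    t u $      match t
  6  $ u <G>      u $        expand <G> ::= <K>
  7  $ u <K>      u $        expand <K> ::= λ
  8  $ u          u $        match u
Accept reached after 8 steps.

8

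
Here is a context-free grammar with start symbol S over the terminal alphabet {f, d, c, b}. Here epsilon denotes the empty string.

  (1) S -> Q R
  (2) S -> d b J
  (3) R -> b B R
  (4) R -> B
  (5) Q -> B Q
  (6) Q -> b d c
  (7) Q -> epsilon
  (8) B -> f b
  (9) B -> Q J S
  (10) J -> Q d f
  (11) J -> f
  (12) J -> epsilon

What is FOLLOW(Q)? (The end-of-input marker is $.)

{b, d, f}

FIRST(S): from S->Q R we get {b, d, f}; from S->d b J we get {d}. So FIRST(S) = {b, d, f}.
FIRST(R): from R->b B R we get {b}; from R->B we get {b, d, f}. So FIRST(R) = {b, d, f}.
FIRST(Q): from Q->B Q we get {b, d, f}; from Q->b d c we get {b}; from Q->epsilon we get {epsilon}. So FIRST(Q) = {epsilon, b, d, f}.
FIRST(J): from J->Q d f we get {b, d, f}; from J->f we get {f}; from J->epsilon we get {epsilon}. So FIRST(J) = {epsilon, b, d, f}.
FIRST(B): from B->f b we get {f}; from B->Q J S we get {b, d, f}. So FIRST(B) = {b, d, f}.
FOLLOW(S) includes $ since S is the start symbol.
FOLLOW(Q): in S->Q R, Q is followed by R with FIRST {b, d, f}; in Q->B Q, the suffix after Q is empty (adds nothing new); in B->Q J S, Q is followed by J S with FIRST {b, d, f}; in J->Q d f, Q is followed by d f with FIRST {d}. Thus FOLLOW(Q) = {b, d, f}.
FOLLOW(S): in B->Q J S, the suffix after S is empty, so FOLLOW(S) ⊇ FOLLOW(B) = {$, b, d, f}. Thus FOLLOW(S) = {$, b, d, f}.
FOLLOW(R): in S->Q R, the suffix after R is empty, so FOLLOW(R) ⊇ FOLLOW(S) = {$, b, d, f}; in R->b B R, the suffix after R is empty (adds nothing new). Thus FOLLOW(R) = {$, b, d, f}.
FOLLOW(B): in R->b B R, B is followed by R with FIRST {b, d, f}; in R->B, the suffix after B is empty, so FOLLOW(B) ⊇ FOLLOW(R) = {$, b, d, f}; in Q->B Q, B is followed by Q with FIRST {epsilon, b, d, f}; in Q->B Q, the suffix after B is nullable, so FOLLOW(B) ⊇ FOLLOW(Q) = {b, d, f}. Thus FOLLOW(B) = {$, b, d, f}.
FOLLOW(J): in S->d b J, the suffix after J is empty, so FOLLOW(J) ⊇ FOLLOW(S) = {$, b, d, f}; in B->Q J S, J is followed by S with FIRST {b, d, f}. Thus FOLLOW(J) = {$, b, d, f}.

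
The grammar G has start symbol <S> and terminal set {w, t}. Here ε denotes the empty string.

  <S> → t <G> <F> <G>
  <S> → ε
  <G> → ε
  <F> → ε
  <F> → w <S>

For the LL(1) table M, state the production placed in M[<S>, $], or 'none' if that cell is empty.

<S> → ε

FIRST(<S>): from <S>→t <G> <F> <G> we get {t}; from <S>→ε we get {ε}. So FIRST(<S>) = {ε, t}.
FIRST(<G>): from <G>→ε we get {ε}. So FIRST(<G>) = {ε}.
FIRST(<F>): from <F>→ε we get {ε}; from <F>→w <S> we get {w}. So FIRST(<F>) = {ε, w}.
FOLLOW(<S>) includes $ since <S> is the start symbol.
FOLLOW(<S>): in <F>→w <S>, the suffix after <S> is empty, so FOLLOW(<S>) ⊇ FOLLOW(<F>) = {$}. Thus FOLLOW(<S>) = {$}.
FOLLOW(<F>): in <S>→t <G> <F> <G>, <F> is followed by <G> with FIRST {ε}; in <S>→t <G> <F> <G>, the suffix after <F> is nullable, so FOLLOW(<F>) ⊇ FOLLOW(<S>) = {$}. Thus FOLLOW(<F>) = {$}.
For <S> → t <G> <F> <G>: FIRST(t <G> <F> <G>) = {t}, so it goes in M[<S>, t] for t ∈ {t}.
For <S> → ε: FIRST(ε) = {ε}, so it goes in M[<S>, t] for t ∈ {}; since ε ∈ FIRST, also for every t ∈ FOLLOW(<S>) = {$}.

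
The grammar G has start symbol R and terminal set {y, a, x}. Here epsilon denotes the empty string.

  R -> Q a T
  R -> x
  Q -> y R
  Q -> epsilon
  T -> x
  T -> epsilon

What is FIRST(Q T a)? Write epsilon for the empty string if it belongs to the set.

FIRST(Q) = {epsilon, y}
FIRST(T) = {epsilon, x}
FIRST(R) = {a, x, y}  (via Q a T)
FIRST(Q T a): take FIRST of each symbol in turn, carrying on past any symbol whose FIRST contains epsilon; result {a, x, y}.

{a, x, y}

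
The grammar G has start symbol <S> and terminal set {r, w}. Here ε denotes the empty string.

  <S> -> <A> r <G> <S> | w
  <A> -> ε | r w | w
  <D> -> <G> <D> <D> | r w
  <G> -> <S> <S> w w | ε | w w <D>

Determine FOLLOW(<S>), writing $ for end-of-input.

FIRST(<A>): from <A>->ε we get {ε}; from <A>->r w we get {r}; from <A>->w we get {w}. So FIRST(<A>) = {ε, r, w}.
FIRST(<S>): from <S>-><A> r <G> <S> we get {r, w}; from <S>->w we get {w}. So FIRST(<S>) = {r, w}.
FIRST(<G>): from <G>-><S> <S> w w we get {r, w}; from <G>->ε we get {ε}; from <G>->w w <D> we get {w}. So FIRST(<G>) = {ε, r, w}.
FIRST(<D>): from <D>-><G> <D> <D> we get {r, w}; from <D>->r w we get {r}. So FIRST(<D>) = {r, w}.
FOLLOW(<S>) includes $ since <S> is the start symbol.
FOLLOW(<S>): in <S>-><A> r <G> <S>, the suffix after <S> is empty (adds nothing new); in <G>-><S> <S> w w (occurrence 1), <S> is followed by <S> w w with FIRST {r, w}; in <G>-><S> <S> w w (occurrence 2), <S> is followed by w w with FIRST {w}. Thus FOLLOW(<S>) = {$, r, w}.
FOLLOW(<A>): in <S>-><A> r <G> <S>, <A> is followed by r <G> <S> with FIRST {r}. Thus FOLLOW(<A>) = {r}.
FOLLOW(<G>): in <S>-><A> r <G> <S>, <G> is followed by <S> with FIRST {r, w}; in <D>-><G> <D> <D>, <G> is followed by <D> <D> with FIRST {r, w}. Thus FOLLOW(<G>) = {r, w}.
FOLLOW(<D>): in <D>-><G> <D> <D> (occurrence 1), <D> is followed by <D> with FIRST {r, w}; in <D>-><G> <D> <D> (occurrence 2), the suffix after <D> is empty (adds nothing new); in <G>->w w <D>, the suffix after <D> is empty, so FOLLOW(<D>) ⊇ FOLLOW(<G>) = {r, w}. Thus FOLLOW(<D>) = {r, w}.

{$, r, w}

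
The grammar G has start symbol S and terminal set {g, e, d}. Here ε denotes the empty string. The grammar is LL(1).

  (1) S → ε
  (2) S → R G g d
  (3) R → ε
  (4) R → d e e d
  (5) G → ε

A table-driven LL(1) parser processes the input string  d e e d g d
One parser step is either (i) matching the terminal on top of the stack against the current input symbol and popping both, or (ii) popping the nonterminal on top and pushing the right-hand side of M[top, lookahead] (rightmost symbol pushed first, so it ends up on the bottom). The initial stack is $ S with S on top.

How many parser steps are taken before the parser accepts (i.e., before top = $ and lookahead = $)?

9

     Stack            Input          Action
  1  $ S              d e e d g d $  expand S → R G g d
  2  $ d g G R        d e e d g d $  expand R → d e e d
  3  $ d g G d e e d  d e e d g d $  match d
  4  $ d g G d e e    e e d g d $    match e
  5  $ d g G d e      e d g d $      match e
  6  $ d g G d        d g d $        match d
  7  $ d g G          g d $          expand G → ε
  8  $ d g            g d $          match g
  9  $ d              d $            match d
Accept reached after 9 steps.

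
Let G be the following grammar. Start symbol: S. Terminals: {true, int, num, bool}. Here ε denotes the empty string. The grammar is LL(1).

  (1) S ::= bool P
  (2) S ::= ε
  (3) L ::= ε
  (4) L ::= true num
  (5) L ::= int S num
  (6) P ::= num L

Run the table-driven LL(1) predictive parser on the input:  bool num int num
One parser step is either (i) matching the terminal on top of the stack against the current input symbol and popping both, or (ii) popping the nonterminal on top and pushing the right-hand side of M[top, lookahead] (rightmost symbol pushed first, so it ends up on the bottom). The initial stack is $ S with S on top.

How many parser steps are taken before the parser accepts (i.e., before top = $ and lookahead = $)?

8

step 1: stack=$ S  input=bool num int num $  — expand S ::= bool P
step 2: stack=$ P bool  input=bool num int num $  — match bool
step 3: stack=$ P  input=num int num $  — expand P ::= num L
step 4: stack=$ L num  input=num int num $  — match num
step 5: stack=$ L  input=int num $  — expand L ::= int S num
step 6: stack=$ num S int  input=int num $  — match int
step 7: stack=$ num S  input=num $  — expand S ::= ε
step 8: stack=$ num  input=num $  — match num
Accept reached after 8 steps.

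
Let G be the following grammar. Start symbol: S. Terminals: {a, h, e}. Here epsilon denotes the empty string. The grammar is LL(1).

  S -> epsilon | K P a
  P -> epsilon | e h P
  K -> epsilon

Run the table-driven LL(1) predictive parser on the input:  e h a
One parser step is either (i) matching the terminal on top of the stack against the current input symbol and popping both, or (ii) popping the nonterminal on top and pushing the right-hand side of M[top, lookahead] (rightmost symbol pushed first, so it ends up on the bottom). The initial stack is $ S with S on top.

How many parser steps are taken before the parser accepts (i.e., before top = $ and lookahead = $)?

7

     Stack      Input    Action
  1  $ S        e h a $  expand S -> K P a
  2  $ a P K    e h a $  expand K -> epsilon
  3  $ a P      e h a $  expand P -> e h P
  4  $ a P h e  e h a $  match e
  5  $ a P h    h a $    match h
  6  $ a P      a $      expand P -> epsilon
  7  $ a        a $      match a
Accept reached after 7 steps.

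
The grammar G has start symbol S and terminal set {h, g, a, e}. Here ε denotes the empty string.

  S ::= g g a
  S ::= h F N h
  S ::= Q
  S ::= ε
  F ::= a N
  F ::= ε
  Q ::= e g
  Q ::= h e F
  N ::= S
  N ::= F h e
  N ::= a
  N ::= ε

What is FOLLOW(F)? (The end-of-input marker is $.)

FIRST(F): from F::=a N we get {a}; from F::=ε we get {ε}. So FIRST(F) = {ε, a}.
FIRST(Q): from Q::=e g we get {e}; from Q::=h e F we get {h}. So FIRST(Q) = {e, h}.
FIRST(S): from S::=g g a we get {g}; from S::=h F N h we get {h}; from S::=Q we get {e, h}; from S::=ε we get {ε}. So FIRST(S) = {ε, e, g, h}.
FIRST(N): from N::=S we get {ε, e, g, h}; from N::=F h e we get {a, h}; from N::=a we get {a}; from N::=ε we get {ε}. So FIRST(N) = {ε, a, e, g, h}.
FOLLOW(S) includes $ since S is the start symbol.
FOLLOW(S): in N::=S, the suffix after S is empty, so FOLLOW(S) ⊇ FOLLOW(N) = {$, a, e, g, h}. Thus FOLLOW(S) = {$, a, e, g, h}.
FOLLOW(Q): in S::=Q, the suffix after Q is empty, so FOLLOW(Q) ⊇ FOLLOW(S) = {$, a, e, g, h}. Thus FOLLOW(Q) = {$, a, e, g, h}.
FOLLOW(F): in S::=h F N h, F is followed by N h with FIRST {a, e, g, h}; in Q::=h e F, the suffix after F is empty, so FOLLOW(F) ⊇ FOLLOW(Q) = {$, a, e, g, h}; in N::=F h e, F is followed by h e with FIRST {h}. Thus FOLLOW(F) = {$, a, e, g, h}.
FOLLOW(N): in S::=h F N h, N is followed by h with FIRST {h}; in F::=a N, the suffix after N is empty, so FOLLOW(N) ⊇ FOLLOW(F) = {$, a, e, g, h}. Thus FOLLOW(N) = {$, a, e, g, h}.

{$, a, e, g, h}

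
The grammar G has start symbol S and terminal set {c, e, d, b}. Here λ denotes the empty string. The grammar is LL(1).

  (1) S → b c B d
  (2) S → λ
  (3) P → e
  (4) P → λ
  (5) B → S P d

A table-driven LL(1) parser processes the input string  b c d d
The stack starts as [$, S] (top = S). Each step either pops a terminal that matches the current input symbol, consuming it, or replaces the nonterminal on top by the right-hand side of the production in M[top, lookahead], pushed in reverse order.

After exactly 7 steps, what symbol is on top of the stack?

step 1: stack=$ S  input=b c d d $  — expand S → b c B d
step 2: stack=$ d B c b  input=b c d d $  — match b
step 3: stack=$ d B c  input=c d d $  — match c
step 4: stack=$ d B  input=d d $  — expand B → S P d
step 5: stack=$ d d P S  input=d d $  — expand S → λ
step 6: stack=$ d d P  input=d d $  — expand P → λ
step 7: stack=$ d d  input=d d $  — match d
Stack after step 7: $ d (top = d).

d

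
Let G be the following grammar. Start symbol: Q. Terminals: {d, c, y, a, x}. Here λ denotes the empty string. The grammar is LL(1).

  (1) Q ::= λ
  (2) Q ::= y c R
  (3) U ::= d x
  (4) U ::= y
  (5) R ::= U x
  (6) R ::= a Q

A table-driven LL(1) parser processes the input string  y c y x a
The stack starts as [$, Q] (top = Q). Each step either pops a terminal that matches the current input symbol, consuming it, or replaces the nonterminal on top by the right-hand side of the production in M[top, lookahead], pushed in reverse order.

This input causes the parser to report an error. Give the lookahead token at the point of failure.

a

     Stack    Input        Action
  1  $ Q      y c y x a $  expand Q ::= y c R
  2  $ R c y  y c y x a $  match y
  3  $ R c    c y x a $    match c
  4  $ R      y x a $      expand R ::= U x
  5  $ x U    y x a $      expand U ::= y
  6  $ x y    y x a $      match y
  7  $ x      x a $        match x
  8  $        a $          error: stack empty but input remains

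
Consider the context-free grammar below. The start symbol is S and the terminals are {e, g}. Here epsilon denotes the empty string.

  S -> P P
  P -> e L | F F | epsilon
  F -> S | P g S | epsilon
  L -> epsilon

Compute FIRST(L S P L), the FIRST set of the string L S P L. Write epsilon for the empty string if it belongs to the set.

{epsilon, e, g}

FIRST(L) = {epsilon}
FIRST(S) = {epsilon, e, g}  (via P P)
FIRST(P) = {epsilon, e, g}  (via F F)
FIRST(F) = {epsilon, e, g}  (via S, P g S)
FIRST(L S P L): take FIRST of each symbol in turn, carrying on past any symbol whose FIRST contains epsilon; result {epsilon, e, g}.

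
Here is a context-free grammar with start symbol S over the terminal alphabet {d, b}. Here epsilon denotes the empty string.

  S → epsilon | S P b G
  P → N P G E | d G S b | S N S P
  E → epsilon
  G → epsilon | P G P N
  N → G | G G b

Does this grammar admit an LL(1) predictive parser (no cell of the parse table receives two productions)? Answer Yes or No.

FIRST(S) = {epsilon, b, d}
FIRST(P) = {b, d}
FIRST(E) = {epsilon}
FIRST(G) = {epsilon, b, d}
FIRST(N) = {epsilon, b, d}
FOLLOW(S) = {$, b, d}
FOLLOW(P) = {$, b, d}
FOLLOW(E) = {$, b, d}
FOLLOW(G) = {$, b, d}
FOLLOW(N) = {$, b, d}
Cell M[G, b] receives both G → epsilon and G → P G P N — the grammar is not LL(1).

No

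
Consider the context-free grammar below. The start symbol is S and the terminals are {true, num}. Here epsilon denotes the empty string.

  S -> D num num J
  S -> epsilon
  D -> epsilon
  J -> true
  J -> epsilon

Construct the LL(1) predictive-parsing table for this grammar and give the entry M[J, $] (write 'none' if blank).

FIRST(D) = {epsilon}
FIRST(J) = {epsilon, true}
FIRST(S) = {epsilon, num}  (via D num num J)
FOLLOW(S) includes $ since S is the start symbol.
FOLLOW(S): S appears on no right-hand side. Thus FOLLOW(S) = {$}.
FOLLOW(J): in S->D num num J, the suffix after J is empty, so FOLLOW(J) ⊇ FOLLOW(S) = {$}. Thus FOLLOW(J) = {$}.
For J -> true: FIRST(true) = {true}, so it goes in M[J, t] for t ∈ {true}.
For J -> epsilon: FIRST(epsilon) = {epsilon}, so it goes in M[J, t] for t ∈ {}; since epsilon ∈ FIRST, also for every t ∈ FOLLOW(J) = {$}.

J -> epsilon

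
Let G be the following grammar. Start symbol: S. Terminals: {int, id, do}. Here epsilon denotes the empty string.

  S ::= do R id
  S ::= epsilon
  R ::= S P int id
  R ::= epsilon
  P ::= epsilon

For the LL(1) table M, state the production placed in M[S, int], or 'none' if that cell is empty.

S ::= epsilon

FIRST(S) = {epsilon, do}
FIRST(P) = {epsilon}
FIRST(R) = {epsilon, do, int}  (via S P int id)
FOLLOW(S) includes $ since S is the start symbol.
FOLLOW(S): in R::=S P int id, S is followed by P int id with FIRST {int}. Thus FOLLOW(S) = {$, int}.
For S ::= do R id: FIRST(do R id) = {do}, so it goes in M[S, t] for t ∈ {do}.
For S ::= epsilon: FIRST(epsilon) = {epsilon}, so it goes in M[S, t] for t ∈ {}; since epsilon ∈ FIRST, also for every t ∈ FOLLOW(S) = {$, int}.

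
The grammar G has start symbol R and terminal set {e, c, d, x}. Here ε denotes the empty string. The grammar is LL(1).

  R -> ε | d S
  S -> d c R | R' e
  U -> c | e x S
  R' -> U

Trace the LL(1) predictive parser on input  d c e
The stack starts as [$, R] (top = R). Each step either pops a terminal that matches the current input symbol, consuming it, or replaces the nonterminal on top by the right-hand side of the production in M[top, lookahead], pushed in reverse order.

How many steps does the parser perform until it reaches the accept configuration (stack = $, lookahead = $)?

step 1: stack=$ R  input=d c e $  — expand R -> d S
step 2: stack=$ S d  input=d c e $  — match d
step 3: stack=$ S  input=c e $  — expand S -> R' e
step 4: stack=$ e R'  input=c e $  — expand R' -> U
step 5: stack=$ e U  input=c e $  — expand U -> c
step 6: stack=$ e c  input=c e $  — match c
step 7: stack=$ e  input=e $  — match e
Accept reached after 7 steps.

7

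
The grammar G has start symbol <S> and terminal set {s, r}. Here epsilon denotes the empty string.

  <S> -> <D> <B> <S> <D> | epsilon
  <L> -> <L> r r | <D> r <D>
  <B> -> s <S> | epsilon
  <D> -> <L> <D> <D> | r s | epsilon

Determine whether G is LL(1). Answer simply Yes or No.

FIRST(<S>) = {epsilon, r, s}
FIRST(<L>) = {r}
FIRST(<B>) = {epsilon, s}
FIRST(<D>) = {epsilon, r}
FOLLOW(<S>) = {$, r, s}
FOLLOW(<L>) = {$, r, s}
FOLLOW(<B>) = {$, r, s}
FOLLOW(<D>) = {$, r, s}
Cell M[<B>, s] receives both <B> -> s <S> and <B> -> epsilon — the grammar is not LL(1).

No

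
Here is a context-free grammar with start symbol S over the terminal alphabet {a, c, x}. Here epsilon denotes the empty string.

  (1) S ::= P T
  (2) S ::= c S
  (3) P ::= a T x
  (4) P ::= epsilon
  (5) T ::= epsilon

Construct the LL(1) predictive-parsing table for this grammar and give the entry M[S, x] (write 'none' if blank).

FIRST(P) = {epsilon, a}
FIRST(T) = {epsilon}
FIRST(S) = {epsilon, a, c}  (via P T)
FOLLOW(S) includes $ since S is the start symbol.
FOLLOW(S): in S::=c S, the suffix after S is empty (adds nothing new). Thus FOLLOW(S) = {$}.
For S ::= P T: FIRST(P T) = {epsilon, a}, so it goes in M[S, t] for t ∈ {a}; since epsilon ∈ FIRST, also for every t ∈ FOLLOW(S) = {$}.
For S ::= c S: FIRST(c S) = {c}, so it goes in M[S, t] for t ∈ {c}.
None of these place a production in M[S, x].

none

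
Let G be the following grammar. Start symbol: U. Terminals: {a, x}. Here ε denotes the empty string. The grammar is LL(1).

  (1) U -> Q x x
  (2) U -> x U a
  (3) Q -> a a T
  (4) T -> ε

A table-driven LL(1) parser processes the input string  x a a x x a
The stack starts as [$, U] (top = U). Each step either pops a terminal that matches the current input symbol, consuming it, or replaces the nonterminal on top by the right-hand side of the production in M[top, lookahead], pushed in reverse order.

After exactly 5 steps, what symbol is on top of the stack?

a

     Stack          Input          Action
  1  $ U            x a a x x a $  expand U -> x U a
  2  $ a U x        x a a x x a $  match x
  3  $ a U          a a x x a $    expand U -> Q x x
  4  $ a x x Q      a a x x a $    expand Q -> a a T
  5  $ a x x T a a  a a x x a $    match a
Stack after step 5: $ a x x T a (top = a).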